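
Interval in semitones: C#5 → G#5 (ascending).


Absolute semitone position = octave×12 + chromatic position
C#5: 5×12 + 1 = 61
G#5: 5×12 + 8 = 68
Difference = 68 - 61 = 7
= 7 semitones


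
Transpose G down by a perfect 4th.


perfect 4th: 4 letter names, 5 semitones
Letter: G - 3 → D
Pitch: G - 5 semitones, spelled as a D → D
= D


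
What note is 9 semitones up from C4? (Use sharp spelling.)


Solution.
C4: chromatic position 0 in octave 4 → absolute = 4×12 + 0 = 48
Transpose up 9: 48 + 9 = 57
57 = 4×12 + 9 → A in octave 4
Result = A4


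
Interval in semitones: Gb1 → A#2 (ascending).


Let's work it out.
Absolute semitone position = octave×12 + chromatic position
Gb1: 1×12 + 6 = 18
A#2: 2×12 + 10 = 34
Difference = 34 - 18 = 16
= 16 semitones


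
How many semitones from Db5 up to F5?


Solution.
Absolute semitone position = octave×12 + chromatic position
Db5: 5×12 + 1 = 61
F5: 5×12 + 5 = 65
Difference = 65 - 61 = 4
= 4 semitones


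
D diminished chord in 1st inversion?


Let's work it out.
Root position: D F Ab
1st inversion: move root up an octave
Bass note: F
Notes (bottom to top) = F Ab D


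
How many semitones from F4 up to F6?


Working:
Absolute semitone position = octave×12 + chromatic position
F4: 4×12 + 5 = 53
F6: 6×12 + 5 = 77
Difference = 77 - 53 = 24
= 24 semitones


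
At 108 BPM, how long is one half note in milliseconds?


Reasoning:
One quarter-note beat = 60000 / BPM = 60000 / 108 ms
Half note = 2 × quarter note
Duration = 2 × 60000 / 108 = 120000 / 108
= 1111.1 ms


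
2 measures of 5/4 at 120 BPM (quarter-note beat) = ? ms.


Step by step:
Quarter-note beat duration = 60000 / 120 ms
Beats per measure (5/4) = 5
One measure = 5 × 60000 / 120 = 300000 / 120 ms
2 measures = 2 × 300000 / 120 = 600000 / 120
= 5000.0 ms


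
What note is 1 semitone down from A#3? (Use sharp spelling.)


A#3: chromatic position 10 in octave 3 → absolute = 3×12 + 10 = 46
Transpose down 1: 46 - 1 = 45
45 = 3×12 + 9 → A in octave 3
Result = A3


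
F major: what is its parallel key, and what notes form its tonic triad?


Working:
Parallel keys share the same tonic but differ in mode
F major → parallel is F minor
Tonic triad of F minor = F Ab C
= F minor; triad = F Ab C


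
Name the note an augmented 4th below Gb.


Working:
A 4th spans 4 letter names, so from G we land on D
An augmented 4th = 6 semitones below Gb
Spell D at that pitch: Dbb
= Dbb


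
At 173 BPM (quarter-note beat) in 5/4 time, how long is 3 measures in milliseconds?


Step by step:
Quarter-note beat duration = 60000 / 173 ms
Beats per measure (5/4) = 5
One measure = 5 × 60000 / 173 = 300000 / 173 ms
3 measures = 3 × 300000 / 173 = 900000 / 173
= 5202.3 ms


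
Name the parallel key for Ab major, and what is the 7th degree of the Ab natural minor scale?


Reasoning:
Parallel keys share the same tonic but differ in mode
Ab major → parallel is Ab minor
Ab natural minor scale: Ab Bb Cb Db Eb Fb Gb
= Ab minor; 7th degree = Gb


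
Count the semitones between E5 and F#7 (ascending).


Let's work it out.
Absolute semitone position = octave×12 + chromatic position
E5: 5×12 + 4 = 64
F#7: 7×12 + 6 = 90
Difference = 90 - 64 = 26
= 26 semitones


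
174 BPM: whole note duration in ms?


Let's work it out.
One quarter-note beat = 60000 / BPM = 60000 / 174 ms
Whole note = 4 × quarter note
Duration = 4 × 60000 / 174 = 240000 / 174
= 1379.3 ms


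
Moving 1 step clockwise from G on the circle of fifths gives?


Let's work it out.
Each clockwise step on the circle of fifths moves up a perfect 5th
From G: G → D
= D


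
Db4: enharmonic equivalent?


Enharmonic notes sound the same pitch but are spelled with different letter names
Db and C# name the same pitch class
= C#4


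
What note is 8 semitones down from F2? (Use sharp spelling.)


Solution.
F2: chromatic position 5 in octave 2 → absolute = 2×12 + 5 = 29
Transpose down 8: 29 - 8 = 21
21 = 1×12 + 9 → A in octave 1
Result = A1


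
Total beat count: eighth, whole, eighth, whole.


Beat values:
  eighth = 0.5 beats
  whole = 4 beats
  eighth = 0.5 beats
  whole = 4 beats
Sum = 0.5 + 4 + 0.5 + 4
= 9 beats


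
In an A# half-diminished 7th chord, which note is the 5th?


Reasoning:
Half-diminished 7th chord = root + minor 3rd + diminished 5th + minor 7th
Seventh chords stack in thirds, so the letter names are A-C-E-G
Root: A#
Minor 3rd above A#: C#
Diminished 5th above A#: E
Minor 7th above A#: G#
The 5th = E


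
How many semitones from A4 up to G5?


Working:
Absolute semitone position = octave×12 + chromatic position
A4: 4×12 + 9 = 57
G5: 5×12 + 7 = 67
Difference = 67 - 57 = 10
= 10 semitones


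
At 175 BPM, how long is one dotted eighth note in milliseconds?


One quarter-note beat = 60000 / BPM = 60000 / 175 ms
Dotted eighth note = 3/4 × quarter note
Duration = 3/4 × 60000 / 175 = 45000 / 175
= 257.1 ms


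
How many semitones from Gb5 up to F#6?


Working:
Absolute semitone position = octave×12 + chromatic position
Gb5: 5×12 + 6 = 66
F#6: 6×12 + 6 = 78
Difference = 78 - 66 = 12
= 12 semitones


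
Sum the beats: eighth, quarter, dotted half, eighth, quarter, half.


Beat values:
  eighth = 0.5 beats
  quarter = 1 beat
  dotted half = 3 beats
  eighth = 0.5 beats
  quarter = 1 beat
  half = 2 beats
Sum = 0.5 + 1 + 3 + 0.5 + 1 + 2
= 8 beats


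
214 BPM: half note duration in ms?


One quarter-note beat = 60000 / BPM = 60000 / 214 ms
Half note = 2 × quarter note
Duration = 2 × 60000 / 214 = 120000 / 214
= 560.7 ms


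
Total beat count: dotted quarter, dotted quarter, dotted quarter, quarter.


Beat values:
  dotted quarter = 1.5 beats
  dotted quarter = 1.5 beats
  dotted quarter = 1.5 beats
  quarter = 1 beat
Sum = 1.5 + 1.5 + 1.5 + 1
= 5.5 beats


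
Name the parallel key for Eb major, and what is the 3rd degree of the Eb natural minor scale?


Reasoning:
Parallel keys share the same tonic but differ in mode
Eb major → parallel is Eb minor
Eb natural minor scale: Eb F Gb Ab Bb Cb Db
= Eb minor; 3rd degree = Gb


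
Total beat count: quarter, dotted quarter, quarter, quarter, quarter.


Let's work it out.
Beat values:
  quarter = 1 beat
  dotted quarter = 1.5 beats
  quarter = 1 beat
  quarter = 1 beat
  quarter = 1 beat
Sum = 1 + 1.5 + 1 + 1 + 1
= 5.5 beats


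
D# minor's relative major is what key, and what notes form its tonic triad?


The relative major shares the key signature and is a minor 3rd above the minor tonic
A minor 3rd above D# is F#
→ relative major of D# minor is F# major
Tonic triad of F# major = root + major 3rd + perfect 5th = F# A# C#
= F# major; triad = F# A# C#


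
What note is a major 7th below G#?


Reasoning:
A 7th spans 7 letter names, so from G we land on A
A major 7th = 11 semitones below G#
Spell A at that pitch: A
= A


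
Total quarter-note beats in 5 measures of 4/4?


Reasoning:
Time signature 4/4: the bottom number 4 means the quarter note gets one count
The top number 4 means 4 quarter-note beats per measure
Total = 4 × 5 measures
= 20 quarter-note beats


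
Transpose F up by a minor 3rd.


minor 3rd: 3 letter names, 3 semitones
Letter: F + 2 → A
Pitch: F + 3 semitones, spelled as an A → Ab
= Ab


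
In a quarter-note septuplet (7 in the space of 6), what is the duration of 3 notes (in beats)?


Let's work it out.
Septuplet: 7 notes occupy the space of 6 quarter notes
Space = 6 × 1 = 6 beats
Each septuplet note = 6 / 7 = 6/7 beats
3 notes = 3 × 6/7 = 18/7
= 18/7 beats


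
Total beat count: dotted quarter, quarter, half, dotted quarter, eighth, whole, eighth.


Let's work it out.
Beat values:
  dotted quarter = 1.5 beats
  quarter = 1 beat
  half = 2 beats
  dotted quarter = 1.5 beats
  eighth = 0.5 beats
  whole = 4 beats
  eighth = 0.5 beats
Sum = 1.5 + 1 + 2 + 1.5 + 0.5 + 4 + 0.5
= 11 beats


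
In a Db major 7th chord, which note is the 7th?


Let's work it out.
Major 7th chord = root + major 3rd + perfect 5th + major 7th
Seventh chords stack in thirds, so the letter names are D-F-A-C
Root: Db
Major 3rd above Db: F
Perfect 5th above Db: Ab
Major 7th above Db: C
The 7th = C


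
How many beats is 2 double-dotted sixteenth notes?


Reasoning:
Base sixteenth note = 1/4 beats
Dot 1 adds half the previous value: +1/8
Dot 2 adds half the previous value: +1/16
One double-dotted sixteenth = 1/4 + 1/8 + 1/16 = 7/16
2 of them = 2 × 7/16 = 7/8
= 7/8 beats


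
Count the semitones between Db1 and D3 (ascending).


Solution.
Absolute semitone position = octave×12 + chromatic position
Db1: 1×12 + 1 = 13
D3: 3×12 + 2 = 38
Difference = 38 - 13 = 25
= 25 semitones


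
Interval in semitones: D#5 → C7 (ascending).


Absolute semitone position = octave×12 + chromatic position
D#5: 5×12 + 3 = 63
C7: 7×12 + 0 = 84
Difference = 84 - 63 = 21
= 21 semitones


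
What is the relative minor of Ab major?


Step by step:
The relative minor shares the major's key signature and starts on its 6th degree
6th degree = a major 6th above the tonic; a major 6th above Ab is F
→ relative minor of Ab major is F minor
= F minor


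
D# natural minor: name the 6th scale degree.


Let's work it out.
Natural minor scale pattern: W-H-W-W-H-W-W (2-1-2-2-1-2-2 semitones)
Starting from D#:
  D# + 2 semitones → E#
  E# + 1 semitone → F#
  F# + 2 semitones → G#
  G# + 2 semitones → A#
  A# + 1 semitone → B
  B + 2 semitones → C#
  C# + 2 semitones → D#
Scale: D# E# F# G# A# B C#
Degree 6 = B


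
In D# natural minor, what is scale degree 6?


Natural minor scale pattern: W-H-W-W-H-W-W (2-1-2-2-1-2-2 semitones)
Starting from D#:
  D# + 2 semitones → E#
  E# + 1 semitone → F#
  F# + 2 semitones → G#
  G# + 2 semitones → A#
  A# + 1 semitone → B
  B + 2 semitones → C#
  C# + 2 semitones → D#
Scale: D# E# F# G# A# B C#
Degree 6 = B


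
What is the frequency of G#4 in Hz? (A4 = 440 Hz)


Reasoning:
f = 440 × 2^(n/12) where n = semitones from A4
G#4: -1 semitones from A4
f = 440 × 2^(-1/12)
f = 415.30 Hz


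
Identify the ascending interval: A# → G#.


Letter names: A → G spans 7 letter names → a 7th
Semitones: A# → G# = 10 half-steps
A 7th of 10 semitones is a minor 7th
= minor 7th


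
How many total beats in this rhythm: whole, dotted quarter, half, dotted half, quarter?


Beat values:
  whole = 4 beats
  dotted quarter = 1.5 beats
  half = 2 beats
  dotted half = 3 beats
  quarter = 1 beat
Sum = 4 + 1.5 + 2 + 3 + 1
= 11.5 beats


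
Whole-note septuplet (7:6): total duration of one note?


Step by step:
Septuplet: 7 notes occupy the space of 6 whole notes
Space = 6 × 4 = 24 beats
Each septuplet note = 24 / 7 = 24/7 beats
= 24/7 beats


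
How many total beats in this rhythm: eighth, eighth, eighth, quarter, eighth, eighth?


Working:
Beat values:
  eighth = 0.5 beats
  eighth = 0.5 beats
  eighth = 0.5 beats
  quarter = 1 beat
  eighth = 0.5 beats
  eighth = 0.5 beats
Sum = 0.5 + 0.5 + 0.5 + 1 + 0.5 + 0.5
= 3.5 beats


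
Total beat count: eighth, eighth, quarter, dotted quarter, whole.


Step by step:
Beat values:
  eighth = 0.5 beats
  eighth = 0.5 beats
  quarter = 1 beat
  dotted quarter = 1.5 beats
  whole = 4 beats
Sum = 0.5 + 0.5 + 1 + 1.5 + 4
= 7.5 beats


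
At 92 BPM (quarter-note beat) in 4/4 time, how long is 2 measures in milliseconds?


Quarter-note beat duration = 60000 / 92 ms
Beats per measure (4/4) = 4
One measure = 4 × 60000 / 92 = 240000 / 92 ms
2 measures = 2 × 240000 / 92 = 480000 / 92
= 5217.4 ms


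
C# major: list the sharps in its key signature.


Reasoning:
Sharp major keys follow the circle of fifths: C(0), G(1), D(2), A(3), E(4), B(5), F#(6), C#(7)
C# major has 7 sharps
Order of sharps: F# C# G# D# A# E# B# → first 7: F#, C#, G#, D#, A#, E#, B#
= F#, C#, G#, D#, A#, E#, B#


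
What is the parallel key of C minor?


Parallel keys share the same tonic but differ in mode
C minor → parallel is C major
= C major


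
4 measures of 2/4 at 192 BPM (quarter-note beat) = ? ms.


Working:
Quarter-note beat duration = 60000 / 192 ms
Beats per measure (2/4) = 2
One measure = 2 × 60000 / 192 = 120000 / 192 ms
4 measures = 4 × 120000 / 192 = 480000 / 192
= 2500.0 ms


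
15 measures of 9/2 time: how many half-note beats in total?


Time signature 9/2: the bottom number 2 means the half note gets one count
The top number 9 means 9 half-note beats per measure
Total = 9 × 15 measures
= 135 half-note beats


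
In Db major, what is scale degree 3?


Step by step:
Major scale pattern: W-W-H-W-W-W-H (2-2-1-2-2-2-1 semitones)
Starting from Db:
  Db + 2 semitones → Eb
  Eb + 2 semitones → F
  F + 1 semitone → Gb
  Gb + 2 semitones → Ab
  Ab + 2 semitones → Bb
  Bb + 2 semitones → C
  C + 1 semitone → Db
Scale: Db Eb F Gb Ab Bb C
Degree 3 = F


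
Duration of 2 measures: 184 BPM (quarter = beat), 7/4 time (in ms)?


Step by step:
Quarter-note beat duration = 60000 / 184 ms
Beats per measure (7/4) = 7
One measure = 7 × 60000 / 184 = 420000 / 184 ms
2 measures = 2 × 420000 / 184 = 840000 / 184
= 4565.2 ms


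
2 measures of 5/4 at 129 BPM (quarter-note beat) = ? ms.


Quarter-note beat duration = 60000 / 129 ms
Beats per measure (5/4) = 5
One measure = 5 × 60000 / 129 = 300000 / 129 ms
2 measures = 2 × 300000 / 129 = 600000 / 129
= 4651.2 ms


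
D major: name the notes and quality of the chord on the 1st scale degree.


Step by step:
D major scale: D E F# G A B C#
Diatonic triad on degree 1 stacks scale notes 1, 3, 5: D F# A
D→F# = 4 semitones; D→A = 7 semitones → major triad
= D F# A (major)


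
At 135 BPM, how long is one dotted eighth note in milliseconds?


One quarter-note beat = 60000 / BPM = 60000 / 135 ms
Dotted eighth note = 3/4 × quarter note
Duration = 3/4 × 60000 / 135 = 45000 / 135
= 333.3 ms


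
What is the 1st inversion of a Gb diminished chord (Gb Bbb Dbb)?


Root position: Gb Bbb Dbb
1st inversion: move root up an octave
Bass note: Bbb
Notes (bottom to top) = Bbb Dbb Gb


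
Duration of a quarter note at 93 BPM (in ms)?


Working:
One quarter-note beat = 60000 / BPM = 60000 / 93 ms
Duration = 60000 / 93
= 645.2 ms


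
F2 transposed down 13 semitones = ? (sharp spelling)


Working:
F2: chromatic position 5 in octave 2 → absolute = 2×12 + 5 = 29
Transpose down 13: 29 - 13 = 16
16 = 1×12 + 4 → E in octave 1
Result = E1


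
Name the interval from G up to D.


Let's work it out.
Letter names: G → D spans 5 letter names → a 5th
Semitones: G → D = 7 half-steps
A 5th of 7 semitones is a perfect 5th
= perfect 5th


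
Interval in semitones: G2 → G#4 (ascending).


Absolute semitone position = octave×12 + chromatic position
G2: 2×12 + 7 = 31
G#4: 4×12 + 8 = 56
Difference = 56 - 31 = 25
= 25 semitones


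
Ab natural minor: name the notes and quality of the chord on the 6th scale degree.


Ab natural minor scale: Ab Bb Cb Db Eb Fb Gb
Diatonic triad on degree 6 stacks scale notes 6, 1, 3: Fb Ab Cb
Fb→Ab = 4 semitones; Fb→Cb = 7 semitones → major triad
= Fb Ab Cb (major)


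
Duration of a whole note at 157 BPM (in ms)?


Step by step:
One quarter-note beat = 60000 / BPM = 60000 / 157 ms
Whole note = 4 × quarter note
Duration = 4 × 60000 / 157 = 240000 / 157
= 1528.7 ms


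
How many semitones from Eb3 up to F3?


Reasoning:
Absolute semitone position = octave×12 + chromatic position
Eb3: 3×12 + 3 = 39
F3: 3×12 + 5 = 41
Difference = 41 - 39 = 2
= 2 semitones


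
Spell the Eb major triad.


Reasoning:
Major triad = root + major 3rd (4 semitones) + perfect 5th (7 semitones)
A triad on Eb stacks thirds, so the chord tones use letter names E-G-B
Root: Eb
Major 3rd above Eb: G
Perfect 5th above Eb: Bb
Chord = Eb G Bb


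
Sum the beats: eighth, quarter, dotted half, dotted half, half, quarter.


Beat values:
  eighth = 0.5 beats
  quarter = 1 beat
  dotted half = 3 beats
  dotted half = 3 beats
  half = 2 beats
  quarter = 1 beat
Sum = 0.5 + 1 + 3 + 3 + 2 + 1
= 10.5 beats


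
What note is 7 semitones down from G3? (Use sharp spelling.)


G3: chromatic position 7 in octave 3 → absolute = 3×12 + 7 = 43
Transpose down 7: 43 - 7 = 36
36 = 3×12 + 0 → C in octave 3
Result = C3


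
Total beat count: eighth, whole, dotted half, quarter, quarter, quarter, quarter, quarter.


Let's work it out.
Beat values:
  eighth = 0.5 beats
  whole = 4 beats
  dotted half = 3 beats
  quarter = 1 beat
  quarter = 1 beat
  quarter = 1 beat
  quarter = 1 beat
  quarter = 1 beat
Sum = 0.5 + 4 + 3 + 1 + 1 + 1 + 1 + 1
= 12.5 beats


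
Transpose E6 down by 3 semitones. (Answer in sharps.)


Working:
E6: chromatic position 4 in octave 6 → absolute = 6×12 + 4 = 76
Transpose down 3: 76 - 3 = 73
73 = 6×12 + 1 → C# in octave 6
Result = C#6


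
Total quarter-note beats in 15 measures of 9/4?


Let's work it out.
Time signature 9/4: the bottom number 4 means the quarter note gets one count
The top number 9 means 9 quarter-note beats per measure
Total = 9 × 15 measures
= 135 quarter-note beats


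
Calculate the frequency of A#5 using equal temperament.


Reasoning:
f = 440 × 2^(n/12) where n = semitones from A4
A#5: 13 semitones from A4
f = 440 × 2^(13/12)
f = 932.33 Hz


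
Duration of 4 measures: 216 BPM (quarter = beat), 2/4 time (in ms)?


Step by step:
Quarter-note beat duration = 60000 / 216 ms
Beats per measure (2/4) = 2
One measure = 2 × 60000 / 216 = 120000 / 216 ms
4 measures = 4 × 120000 / 216 = 480000 / 216
= 2222.2 ms


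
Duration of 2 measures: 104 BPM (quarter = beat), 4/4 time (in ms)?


Reasoning:
Quarter-note beat duration = 60000 / 104 ms
Beats per measure (4/4) = 4
One measure = 4 × 60000 / 104 = 240000 / 104 ms
2 measures = 2 × 240000 / 104 = 480000 / 104
= 4615.4 ms


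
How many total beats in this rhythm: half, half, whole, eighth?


Solution.
Beat values:
  half = 2 beats
  half = 2 beats
  whole = 4 beats
  eighth = 0.5 beats
Sum = 2 + 2 + 4 + 0.5
= 8.5 beats


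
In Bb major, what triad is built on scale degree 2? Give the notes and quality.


Reasoning:
Bb major scale: Bb C D Eb F G A
Diatonic triad on degree 2 stacks scale notes 2, 4, 6: C Eb G
C→Eb = 3 semitones; C→G = 7 semitones → minor triad
= C Eb G (minor)


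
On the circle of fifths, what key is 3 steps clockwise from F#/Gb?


Working:
Each clockwise step on the circle of fifths moves up a perfect 5th
From F#/Gb: F#/Gb → Db → Ab → Eb
= Eb


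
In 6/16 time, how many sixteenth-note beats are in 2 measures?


Time signature 6/16: the bottom number 16 means the sixteenth note gets one count
The top number 6 means 6 sixteenth-note beats per measure
Total = 6 × 2 measures
= 12 sixteenth-note beats


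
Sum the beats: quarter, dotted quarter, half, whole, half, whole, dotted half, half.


Beat values:
  quarter = 1 beat
  dotted quarter = 1.5 beats
  half = 2 beats
  whole = 4 beats
  half = 2 beats
  whole = 4 beats
  dotted half = 3 beats
  half = 2 beats
Sum = 1 + 1.5 + 2 + 4 + 2 + 4 + 3 + 2
= 19.5 beats


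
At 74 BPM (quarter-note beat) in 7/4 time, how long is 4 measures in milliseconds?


Reasoning:
Quarter-note beat duration = 60000 / 74 ms
Beats per measure (7/4) = 7
One measure = 7 × 60000 / 74 = 420000 / 74 ms
4 measures = 4 × 420000 / 74 = 1680000 / 74
= 22702.7 ms


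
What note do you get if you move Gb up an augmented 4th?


augmented 4th: 4 letter names, 6 semitones
Letter: G + 3 → C
Pitch: Gb + 6 semitones, spelled as a C → C
= C


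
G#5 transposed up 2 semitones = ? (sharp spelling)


Reasoning:
G#5: chromatic position 8 in octave 5 → absolute = 5×12 + 8 = 68
Transpose up 2: 68 + 2 = 70
70 = 5×12 + 10 → A# in octave 5
Result = A#5


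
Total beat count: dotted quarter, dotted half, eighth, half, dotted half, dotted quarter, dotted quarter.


Solution.
Beat values:
  dotted quarter = 1.5 beats
  dotted half = 3 beats
  eighth = 0.5 beats
  half = 2 beats
  dotted half = 3 beats
  dotted quarter = 1.5 beats
  dotted quarter = 1.5 beats
Sum = 1.5 + 3 + 0.5 + 2 + 3 + 1.5 + 1.5
= 13 beats


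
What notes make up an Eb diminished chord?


Step by step:
Diminished triad = root + minor 3rd (3 semitones) + diminished 5th (6 semitones)
A triad on Eb stacks thirds, so the chord tones use letter names E-G-B
Root: Eb
Minor 3rd above Eb: Gb
Diminished 5th above Eb: Bbb
Chord = Eb Gb Bbb


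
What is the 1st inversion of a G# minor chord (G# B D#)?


Root position: G# B D#
1st inversion: move root up an octave
Bass note: B
Notes (bottom to top) = B D# G#


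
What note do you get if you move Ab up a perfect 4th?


Solution.
perfect 4th: 4 letter names, 5 semitones
Letter: A + 3 → D
Pitch: Ab + 5 semitones, spelled as a D → Db
= Db


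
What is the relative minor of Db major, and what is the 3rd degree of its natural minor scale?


Working:
The relative minor shares the major's key signature and starts on its 6th degree
6th degree = a major 6th above the tonic; a major 6th above Db is Bb
→ relative minor of Db major is Bb minor
Bb natural minor scale: Bb C Db Eb F Gb Ab
= Bb minor; 3rd degree = Db


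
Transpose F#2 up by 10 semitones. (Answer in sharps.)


F#2: chromatic position 6 in octave 2 → absolute = 2×12 + 6 = 30
Transpose up 10: 30 + 10 = 40
40 = 3×12 + 4 → E in octave 3
Result = E3


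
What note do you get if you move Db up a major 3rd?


Solution.
major 3rd: 3 letter names, 4 semitones
Letter: D + 2 → F
Pitch: Db + 4 semitones, spelled as an F → F
= F


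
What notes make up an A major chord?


Solution.
Major triad = root + major 3rd (4 semitones) + perfect 5th (7 semitones)
A triad on A stacks thirds, so the chord tones use letter names A-C-E
Root: A
Major 3rd above A: C#
Perfect 5th above A: E
Chord = A C# E


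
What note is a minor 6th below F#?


Working:
A 6th spans 6 letter names, so from F we land on A
A minor 6th = 8 semitones below F#
Spell A at that pitch: A#
= A#


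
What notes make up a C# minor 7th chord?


Minor 7th chord = root + minor 3rd + perfect 5th + minor 7th
Seventh chords stack in thirds, so the letter names are C-E-G-B
Root: C#
Minor 3rd above C#: E
Perfect 5th above C#: G#
Minor 7th above C#: B
Chord = C# E G# B


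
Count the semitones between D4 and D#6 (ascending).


Absolute semitone position = octave×12 + chromatic position
D4: 4×12 + 2 = 50
D#6: 6×12 + 3 = 75
Difference = 75 - 50 = 25
= 25 semitones


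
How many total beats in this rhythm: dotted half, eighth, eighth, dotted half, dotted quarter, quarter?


Let's work it out.
Beat values:
  dotted half = 3 beats
  eighth = 0.5 beats
  eighth = 0.5 beats
  dotted half = 3 beats
  dotted quarter = 1.5 beats
  quarter = 1 beat
Sum = 3 + 0.5 + 0.5 + 3 + 1.5 + 1
= 9.5 beats


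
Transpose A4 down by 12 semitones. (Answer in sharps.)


A4: chromatic position 9 in octave 4 → absolute = 4×12 + 9 = 57
Transpose down 12: 57 - 12 = 45
45 = 3×12 + 9 → A in octave 3
Result = A3


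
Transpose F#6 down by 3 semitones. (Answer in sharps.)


Working:
F#6: chromatic position 6 in octave 6 → absolute = 6×12 + 6 = 78
Transpose down 3: 78 - 3 = 75
75 = 6×12 + 3 → D# in octave 6
Result = D#6


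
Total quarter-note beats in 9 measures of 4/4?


Time signature 4/4: the bottom number 4 means the quarter note gets one count
The top number 4 means 4 quarter-note beats per measure
Total = 4 × 9 measures
= 36 quarter-note beats


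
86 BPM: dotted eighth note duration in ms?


One quarter-note beat = 60000 / BPM = 60000 / 86 ms
Dotted eighth note = 3/4 × quarter note
Duration = 3/4 × 60000 / 86 = 45000 / 86
= 523.3 ms


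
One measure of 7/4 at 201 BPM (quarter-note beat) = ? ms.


Reasoning:
Quarter-note beat duration = 60000 / 201 ms
Beats per measure (7/4) = 7
One measure = 7 × 60000 / 201 = 420000 / 201 ms
= 2089.6 ms


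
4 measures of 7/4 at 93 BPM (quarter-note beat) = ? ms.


Reasoning:
Quarter-note beat duration = 60000 / 93 ms
Beats per measure (7/4) = 7
One measure = 7 × 60000 / 93 = 420000 / 93 ms
4 measures = 4 × 420000 / 93 = 1680000 / 93
= 18064.5 ms


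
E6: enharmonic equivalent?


Reasoning:
Enharmonic notes sound the same pitch but are spelled with different letter names
E and Fb name the same pitch class
= Fb6


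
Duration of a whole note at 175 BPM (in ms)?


Let's work it out.
One quarter-note beat = 60000 / BPM = 60000 / 175 ms
Whole note = 4 × quarter note
Duration = 4 × 60000 / 175 = 240000 / 175
= 1371.4 ms


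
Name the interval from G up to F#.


Letter names: G → F spans 7 letter names → a 7th
Semitones: G → F# = 11 half-steps
A 7th of 11 semitones is a major 7th
= major 7th


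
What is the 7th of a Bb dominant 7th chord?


Dominant 7th chord = root + major 3rd + perfect 5th + minor 7th
Seventh chords stack in thirds, so the letter names are B-D-F-A
Root: Bb
Major 3rd above Bb: D
Perfect 5th above Bb: F
Minor 7th above Bb: Ab
The 7th = Ab


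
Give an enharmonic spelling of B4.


Reasoning:
Enharmonic notes sound the same pitch but are spelled with different letter names
B and A## name the same pitch class
= A##4


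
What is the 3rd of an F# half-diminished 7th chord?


Let's work it out.
Half-diminished 7th chord = root + minor 3rd + diminished 5th + minor 7th
Seventh chords stack in thirds, so the letter names are F-A-C-E
Root: F#
Minor 3rd above F#: A
Diminished 5th above F#: C
Minor 7th above F#: E
The 3rd = A


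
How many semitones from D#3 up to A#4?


Absolute semitone position = octave×12 + chromatic position
D#3: 3×12 + 3 = 39
A#4: 4×12 + 10 = 58
Difference = 58 - 39 = 19
= 19 semitones


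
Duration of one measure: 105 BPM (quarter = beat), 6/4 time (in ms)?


Quarter-note beat duration = 60000 / 105 ms
Beats per measure (6/4) = 6
One measure = 6 × 60000 / 105 = 360000 / 105 ms
= 3428.6 ms


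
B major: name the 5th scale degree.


Major scale pattern: W-W-H-W-W-W-H (2-2-1-2-2-2-1 semitones)
Starting from B:
  B + 2 semitones → C#
  C# + 2 semitones → D#
  D# + 1 semitone → E
  E + 2 semitones → F#
  F# + 2 semitones → G#
  G# + 2 semitones → A#
  A# + 1 semitone → B
Scale: B C# D# E F# G# A#
Degree 5 = F#


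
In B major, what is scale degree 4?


Major scale pattern: W-W-H-W-W-W-H (2-2-1-2-2-2-1 semitones)
Starting from B:
  B + 2 semitones → C#
  C# + 2 semitones → D#
  D# + 1 semitone → E
  E + 2 semitones → F#
  F# + 2 semitones → G#
  G# + 2 semitones → A#
  A# + 1 semitone → B
Scale: B C# D# E F# G# A#
Degree 4 = E


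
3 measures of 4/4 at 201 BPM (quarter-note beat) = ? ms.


Quarter-note beat duration = 60000 / 201 ms
Beats per measure (4/4) = 4
One measure = 4 × 60000 / 201 = 240000 / 201 ms
3 measures = 3 × 240000 / 201 = 720000 / 201
= 3582.1 ms


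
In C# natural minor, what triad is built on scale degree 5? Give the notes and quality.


Working:
C# natural minor scale: C# D# E F# G# A B
Diatonic triad on degree 5 stacks scale notes 5, 7, 2: G# B D#
G#→B = 3 semitones; G#→D# = 7 semitones → minor triad
= G# B D# (minor)


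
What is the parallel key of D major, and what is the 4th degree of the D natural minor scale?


Parallel keys share the same tonic but differ in mode
D major → parallel is D minor
D natural minor scale: D E F G A Bb C
= D minor; 4th degree = G


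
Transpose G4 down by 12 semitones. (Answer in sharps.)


G4: chromatic position 7 in octave 4 → absolute = 4×12 + 7 = 55
Transpose down 12: 55 - 12 = 43
43 = 3×12 + 7 → G in octave 3
Result = G3


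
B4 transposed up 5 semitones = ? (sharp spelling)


B4: chromatic position 11 in octave 4 → absolute = 4×12 + 11 = 59
Transpose up 5: 59 + 5 = 64
64 = 5×12 + 4 → E in octave 5
Result = E5


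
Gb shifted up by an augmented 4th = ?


augmented 4th: 4 letter names, 6 semitones
Letter: G + 3 → C
Pitch: Gb + 6 semitones, spelled as a C → C
= C


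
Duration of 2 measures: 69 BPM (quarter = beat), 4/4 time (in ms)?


Working:
Quarter-note beat duration = 60000 / 69 ms
Beats per measure (4/4) = 4
One measure = 4 × 60000 / 69 = 240000 / 69 ms
2 measures = 2 × 240000 / 69 = 480000 / 69
= 6956.5 ms


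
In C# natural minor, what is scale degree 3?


Let's work it out.
Natural minor scale pattern: W-H-W-W-H-W-W (2-1-2-2-1-2-2 semitones)
Starting from C#:
  C# + 2 semitones → D#
  D# + 1 semitone → E
  E + 2 semitones → F#
  F# + 2 semitones → G#
  G# + 1 semitone → A
  A + 2 semitones → B
  B + 2 semitones → C#
Scale: C# D# E F# G# A B
Degree 3 = E


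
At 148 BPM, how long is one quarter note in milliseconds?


Working:
One quarter-note beat = 60000 / BPM = 60000 / 148 ms
Duration = 60000 / 148
= 405.4 ms


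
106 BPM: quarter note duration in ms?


Working:
One quarter-note beat = 60000 / BPM = 60000 / 106 ms
Duration = 60000 / 106
= 566.0 ms


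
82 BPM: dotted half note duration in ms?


Solution.
One quarter-note beat = 60000 / BPM = 60000 / 82 ms
Dotted half note = 3 × quarter note
Duration = 3 × 60000 / 82 = 180000 / 82
= 2195.1 ms


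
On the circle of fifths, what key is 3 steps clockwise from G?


Each clockwise step on the circle of fifths moves up a perfect 5th
From G: G → D → A → E
= E


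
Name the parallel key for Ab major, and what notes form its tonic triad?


Working:
Parallel keys share the same tonic but differ in mode
Ab major → parallel is Ab minor
Tonic triad of Ab minor = Ab Cb Eb
= Ab minor; triad = Ab Cb Eb


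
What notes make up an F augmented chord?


Augmented triad = root + major 3rd (4 semitones) + augmented 5th (8 semitones)
A triad on F stacks thirds, so the chord tones use letter names F-A-C
Root: F
Major 3rd above F: A
Augmented 5th above F: C#
Chord = F A C#


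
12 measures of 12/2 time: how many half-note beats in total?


Solution.
Time signature 12/2: the bottom number 2 means the half note gets one count
The top number 12 means 12 half-note beats per measure
Total = 12 × 12 measures
= 144 half-note beats


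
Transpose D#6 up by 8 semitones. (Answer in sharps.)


D#6: chromatic position 3 in octave 6 → absolute = 6×12 + 3 = 75
Transpose up 8: 75 + 8 = 83
83 = 6×12 + 11 → B in octave 6
Result = B6


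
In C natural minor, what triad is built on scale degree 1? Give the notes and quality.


Solution.
C natural minor scale: C D Eb F G Ab Bb
Diatonic triad on degree 1 stacks scale notes 1, 3, 5: C Eb G
C→Eb = 3 semitones; C→G = 7 semitones → minor triad
= C Eb G (minor)


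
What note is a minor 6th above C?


Working:
A 6th spans 6 letter names, so from C we land on A
A minor 6th = 8 semitones above C
Spell A at that pitch: Ab
= Ab


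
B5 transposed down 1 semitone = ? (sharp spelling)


Reasoning:
B5: chromatic position 11 in octave 5 → absolute = 5×12 + 11 = 71
Transpose down 1: 71 - 1 = 70
70 = 5×12 + 10 → A# in octave 5
Result = A#5


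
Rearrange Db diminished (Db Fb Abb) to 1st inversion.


Reasoning:
Root position: Db Fb Abb
1st inversion: move root up an octave
Bass note: Fb
Notes (bottom to top) = Fb Abb Db


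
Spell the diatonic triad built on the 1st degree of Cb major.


Step by step:
Cb major scale: Cb Db Eb Fb Gb Ab Bb
Diatonic triad on degree 1 stacks scale notes 1, 3, 5: Cb Eb Gb
Cb→Eb = 4 semitones; Cb→Gb = 7 semitones → major triad
= Cb Eb Gb (major)


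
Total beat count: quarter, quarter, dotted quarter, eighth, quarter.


Reasoning:
Beat values:
  quarter = 1 beat
  quarter = 1 beat
  dotted quarter = 1.5 beats
  eighth = 0.5 beats
  quarter = 1 beat
Sum = 1 + 1 + 1.5 + 0.5 + 1
= 5 beats


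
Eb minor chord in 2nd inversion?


Reasoning:
Root position: Eb Gb Bb
2nd inversion: move root and 3rd up an octave
Bass note: Bb
Notes (bottom to top) = Bb Eb Gb


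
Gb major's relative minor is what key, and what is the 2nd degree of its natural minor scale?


The relative minor shares the major's key signature and starts on its 6th degree
6th degree = a major 6th above the tonic; a major 6th above Gb is Eb
→ relative minor of Gb major is Eb minor
Eb natural minor scale: Eb F Gb Ab Bb Cb Db
= Eb minor; 2nd degree = F


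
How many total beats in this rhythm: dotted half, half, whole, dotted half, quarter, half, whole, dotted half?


Solution.
Beat values:
  dotted half = 3 beats
  half = 2 beats
  whole = 4 beats
  dotted half = 3 beats
  quarter = 1 beat
  half = 2 beats
  whole = 4 beats
  dotted half = 3 beats
Sum = 3 + 2 + 4 + 3 + 1 + 2 + 4 + 3
= 22 beats


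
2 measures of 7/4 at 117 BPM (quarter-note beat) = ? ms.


Reasoning:
Quarter-note beat duration = 60000 / 117 ms
Beats per measure (7/4) = 7
One measure = 7 × 60000 / 117 = 420000 / 117 ms
2 measures = 2 × 420000 / 117 = 840000 / 117
= 7179.5 ms


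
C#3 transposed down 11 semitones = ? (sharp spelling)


Reasoning:
C#3: chromatic position 1 in octave 3 → absolute = 3×12 + 1 = 37
Transpose down 11: 37 - 11 = 26
26 = 2×12 + 2 → D in octave 2
Result = D2


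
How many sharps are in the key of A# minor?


Sharp minor keys follow the circle of fifths: A(0), E(1), B(2), F#(3), C#(4), G#(5), D#(6), A#(7)
A# minor has 7 sharps
Order of sharps: F# C# G# D# A# E# B# → first 7: F#, C#, G#, D#, A#, E#, B#
= 7 sharps


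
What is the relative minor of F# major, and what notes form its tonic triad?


Solution.
The relative minor shares the major's key signature and starts on its 6th degree
6th degree = a major 6th above the tonic; a major 6th above F# is D#
→ relative minor of F# major is D# minor
Tonic triad of D# minor = root + minor 3rd + perfect 5th = D# F# A#
= D# minor; triad = D# F# A#


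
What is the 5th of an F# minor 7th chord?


Minor 7th chord = root + minor 3rd + perfect 5th + minor 7th
Seventh chords stack in thirds, so the letter names are F-A-C-E
Root: F#
Minor 3rd above F#: A
Perfect 5th above F#: C#
Minor 7th above F#: E
The 5th = C#


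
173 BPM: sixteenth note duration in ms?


One quarter-note beat = 60000 / BPM = 60000 / 173 ms
Sixteenth note = 1/4 × quarter note
Duration = 1/4 × 60000 / 173 = 15000 / 173
= 86.7 ms


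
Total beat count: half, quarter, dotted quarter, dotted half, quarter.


Beat values:
  half = 2 beats
  quarter = 1 beat
  dotted quarter = 1.5 beats
  dotted half = 3 beats
  quarter = 1 beat
Sum = 2 + 1 + 1.5 + 3 + 1
= 8.5 beats


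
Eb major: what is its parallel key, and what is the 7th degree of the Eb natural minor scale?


Working:
Parallel keys share the same tonic but differ in mode
Eb major → parallel is Eb minor
Eb natural minor scale: Eb F Gb Ab Bb Cb Db
= Eb minor; 7th degree = Db


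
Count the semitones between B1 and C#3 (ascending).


Working:
Absolute semitone position = octave×12 + chromatic position
B1: 1×12 + 11 = 23
C#3: 3×12 + 1 = 37
Difference = 37 - 23 = 14
= 14 semitones


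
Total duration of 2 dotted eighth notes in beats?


Base eighth note = 1/2 beats
Dot 1 adds half the previous value: +1/4
One dotted eighth = 1/2 + 1/4 = 3/4
2 of them = 2 × 3/4 = 3/2
= 3/2 beats


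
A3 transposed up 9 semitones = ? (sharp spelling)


A3: chromatic position 9 in octave 3 → absolute = 3×12 + 9 = 45
Transpose up 9: 45 + 9 = 54
54 = 4×12 + 6 → F# in octave 4
Result = F#4


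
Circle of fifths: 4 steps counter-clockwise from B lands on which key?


Reasoning:
Each counter-clockwise step moves down a perfect 5th (= up a perfect 4th)
From B: B → E → A → D → G
= G


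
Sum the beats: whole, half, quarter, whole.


Solution.
Beat values:
  whole = 4 beats
  half = 2 beats
  quarter = 1 beat
  whole = 4 beats
Sum = 4 + 2 + 1 + 4
= 11 beats


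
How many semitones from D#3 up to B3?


Step by step:
Absolute semitone position = octave×12 + chromatic position
D#3: 3×12 + 3 = 39
B3: 3×12 + 11 = 47
Difference = 47 - 39 = 8
= 8 semitones


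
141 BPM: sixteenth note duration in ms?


One quarter-note beat = 60000 / BPM = 60000 / 141 ms
Sixteenth note = 1/4 × quarter note
Duration = 1/4 × 60000 / 141 = 15000 / 141
= 106.4 ms


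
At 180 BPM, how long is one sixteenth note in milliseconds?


Working:
One quarter-note beat = 60000 / BPM = 60000 / 180 ms
Sixteenth note = 1/4 × quarter note
Duration = 1/4 × 60000 / 180 = 15000 / 180
= 83.3 ms


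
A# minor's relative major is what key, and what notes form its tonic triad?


Step by step:
The relative major shares the key signature and is a minor 3rd above the minor tonic
A minor 3rd above A# is C#
→ relative major of A# minor is C# major
Tonic triad of C# major = root + major 3rd + perfect 5th = C# E# G#
= C# major; triad = C# E# G#


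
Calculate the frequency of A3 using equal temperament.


Let's work it out.
f = 440 × 2^(n/12) where n = semitones from A4
A3: -12 semitones from A4
f = 440 × 2^(-12/12)
f = 220.00 Hz


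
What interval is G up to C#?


Letter names: G → C spans 4 letter names → a 4th
Semitones: G → C# = 6 half-steps
A 4th of 6 semitones is an augmented 4th
= augmented 4th


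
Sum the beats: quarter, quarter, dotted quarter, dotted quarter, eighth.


Beat values:
  quarter = 1 beat
  quarter = 1 beat
  dotted quarter = 1.5 beats
  dotted quarter = 1.5 beats
  eighth = 0.5 beats
Sum = 1 + 1 + 1.5 + 1.5 + 0.5
= 5.5 beats


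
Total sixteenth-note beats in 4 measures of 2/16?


Solution.
Time signature 2/16: the bottom number 16 means the sixteenth note gets one count
The top number 2 means 2 sixteenth-note beats per measure
Total = 2 × 4 measures
= 8 sixteenth-note beats


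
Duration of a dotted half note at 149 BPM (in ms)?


One quarter-note beat = 60000 / BPM = 60000 / 149 ms
Dotted half note = 3 × quarter note
Duration = 3 × 60000 / 149 = 180000 / 149
= 1208.1 ms


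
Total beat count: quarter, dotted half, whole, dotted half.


Reasoning:
Beat values:
  quarter = 1 beat
  dotted half = 3 beats
  whole = 4 beats
  dotted half = 3 beats
Sum = 1 + 3 + 4 + 3
= 11 beats


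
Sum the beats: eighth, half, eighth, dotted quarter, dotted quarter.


Working:
Beat values:
  eighth = 0.5 beats
  half = 2 beats
  eighth = 0.5 beats
  dotted quarter = 1.5 beats
  dotted quarter = 1.5 beats
Sum = 0.5 + 2 + 0.5 + 1.5 + 1.5
= 6 beats


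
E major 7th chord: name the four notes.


Major 7th chord = root + major 3rd + perfect 5th + major 7th
Seventh chords stack in thirds, so the letter names are E-G-B-D
Root: E
Major 3rd above E: G#
Perfect 5th above E: B
Major 7th above E: D#
Chord = E G# B D#


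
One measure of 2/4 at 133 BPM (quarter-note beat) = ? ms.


Step by step:
Quarter-note beat duration = 60000 / 133 ms
Beats per measure (2/4) = 2
One measure = 2 × 60000 / 133 = 120000 / 133 ms
= 902.3 ms


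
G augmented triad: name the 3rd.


Working:
Augmented triad = root + major 3rd (4 semitones) + augmented 5th (8 semitones)
A triad on G stacks thirds, so the chord tones use letter names G-B-D
Root: G
Major 3rd above G: B
Augmented 5th above G: D#
The 3rd = B


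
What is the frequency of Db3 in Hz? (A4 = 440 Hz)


f = 440 × 2^(n/12) where n = semitones from A4
Db3: -20 semitones from A4
f = 440 × 2^(-20/12)
f = 138.59 Hz


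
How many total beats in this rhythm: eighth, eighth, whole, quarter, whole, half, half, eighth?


Reasoning:
Beat values:
  eighth = 0.5 beats
  eighth = 0.5 beats
  whole = 4 beats
  quarter = 1 beat
  whole = 4 beats
  half = 2 beats
  half = 2 beats
  eighth = 0.5 beats
Sum = 0.5 + 0.5 + 4 + 1 + 4 + 2 + 2 + 0.5
= 14.5 beats


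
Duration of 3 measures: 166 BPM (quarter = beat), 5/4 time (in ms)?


Solution.
Quarter-note beat duration = 60000 / 166 ms
Beats per measure (5/4) = 5
One measure = 5 × 60000 / 166 = 300000 / 166 ms
3 measures = 3 × 300000 / 166 = 900000 / 166
= 5421.7 ms
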